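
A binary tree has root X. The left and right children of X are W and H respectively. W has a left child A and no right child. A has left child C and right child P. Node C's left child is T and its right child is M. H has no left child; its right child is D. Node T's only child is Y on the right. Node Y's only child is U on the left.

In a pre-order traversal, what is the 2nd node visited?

W

Pre-order visits the node, then its left subtree, then its right subtree.
Visit X.
At X: go left to W.
  Visit W.
  At W: go left to A.
    Visit A.
    At A: go left to C.
      Visit C.
      At C: go left to T.
        Visit T.
        At T: no left child.
        At T: go right to Y.
          Visit Y.
          At Y: go left to U.
            U is a leaf — visit U.
          At Y: no right child.
      At C: go right to M.
        M is a leaf — visit M.
    At A: go right to P.
      P is a leaf — visit P.
  At W: no right child.
At X: go right to H.
  Visit H.
  At H: no left child.
  At H: go right to D.
    D is a leaf — visit D.
Full pre-order sequence: X, W, A, C, T, Y, U, M, P, H, D.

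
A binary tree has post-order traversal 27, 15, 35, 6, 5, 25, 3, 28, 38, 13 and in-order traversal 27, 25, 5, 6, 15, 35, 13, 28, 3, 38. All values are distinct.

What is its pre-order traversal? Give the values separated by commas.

13, 25, 27, 5, 6, 35, 15, 38, 28, 3

The last element of post-order is the root; it splits in-order into left and right subtrees.
Root 13: left subtree has 6 nodes {27, 25, 5, 6, 15, 35}, right has 3 {28, 3, 38}.
  Root 25: left subtree has 1 node {27}, right has 4 {5, 6, 15, 35}.
    Root 5: left subtree has 0 nodes { }, right has 3 {6, 15, 35}.
      Root 6: left subtree has 0 nodes { }, right has 2 {15, 35}.
        Root 35: left subtree has 1 node {15}, right has 0 { }.
  Root 38: left subtree has 2 nodes {28, 3}, right has 0 { }.
    Root 28: left subtree has 0 nodes { }, right has 1 {3}.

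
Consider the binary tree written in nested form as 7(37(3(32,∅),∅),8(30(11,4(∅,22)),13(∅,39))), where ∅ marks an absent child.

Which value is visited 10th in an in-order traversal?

In-order visits the left subtree, then the node, then the right subtree.
At 7: go left to 37.
  At 37: go left to 3.
    At 3: go left to 32.
      32 is a leaf — visit 32.
    Visit 3.
    At 3: no right child.
  Visit 37.
  At 37: no right child.
Visit 7.
At 7: go right to 8.
  At 8: go left to 30.
    At 30: go left to 11.
      11 is a leaf — visit 11.
    Visit 30.
    At 30: go right to 4.
      At 4: no left child.
      Visit 4.
      At 4: go right to 22.
        22 is a leaf — visit 22.
  Visit 8.
  At 8: go right to 13.
    At 13: no left child.
    Visit 13.
    At 13: go right to 39.
      39 is a leaf — visit 39.
Full in-order sequence: 32, 3, 37, 7, 11, 30, 4, 22, 8, 13, 39.

13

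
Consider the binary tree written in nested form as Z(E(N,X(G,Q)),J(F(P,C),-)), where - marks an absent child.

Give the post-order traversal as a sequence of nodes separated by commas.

Post-order visits the left subtree, then the right subtree, then the node.
At Z: go left to E.
  At E: go left to N.
    N is a leaf — visit N.
  At E: go right to X.
    At X: go left to G.
      G is a leaf — visit G.
    At X: go right to Q.
      Q is a leaf — visit Q.
    Visit X.
  Visit E.
At Z: go right to J.
  At J: go left to F.
    At F: go left to P.
      P is a leaf — visit P.
    At F: go right to C.
      C is a leaf — visit C.
    Visit F.
  At J: no right child.
  Visit J.
Visit Z.

N, G, Q, X, E, P, C, F, J, Z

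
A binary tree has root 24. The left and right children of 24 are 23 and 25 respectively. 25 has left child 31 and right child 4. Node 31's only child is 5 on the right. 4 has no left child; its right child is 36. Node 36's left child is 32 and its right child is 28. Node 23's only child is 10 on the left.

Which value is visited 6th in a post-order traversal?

Post-order visits the left subtree, then the right subtree, then the node.
At 24: go left to 23.
  At 23: go left to 10.
    10 is a leaf — visit 10.
  At 23: no right child.
  Visit 23.
At 24: go right to 25.
  At 25: go left to 31.
    At 31: no left child.
    At 31: go right to 5.
      5 is a leaf — visit 5.
    Visit 31.
  At 25: go right to 4.
    At 4: no left child.
    At 4: go right to 36.
      At 36: go left to 32.
        32 is a leaf — visit 32.
      At 36: go right to 28.
        28 is a leaf — visit 28.
      Visit 36.
    Visit 4.
  Visit 25.
Visit 24.
Full post-order sequence: 10, 23, 5, 31, 32, 28, 36, 4, 25, 24.

28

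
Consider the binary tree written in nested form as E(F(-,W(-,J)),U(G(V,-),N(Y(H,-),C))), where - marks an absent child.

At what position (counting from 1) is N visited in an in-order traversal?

10

In-order visits the left subtree, then the node, then the right subtree.
At E: go left to F.
  At F: no left child.
  Visit F.
  At F: go right to W.
    At W: no left child.
    Visit W.
    At W: go right to J.
      J is a leaf — visit J.
Visit E.
At E: go right to U.
  At U: go left to G.
    At G: go left to V.
      V is a leaf — visit V.
    Visit G.
    At G: no right child.
  Visit U.
  At U: go right to N.
    At N: go left to Y.
      At Y: go left to H.
        H is a leaf — visit H.
      Visit Y.
      At Y: no right child.
    Visit N.
    At N: go right to C.
      C is a leaf — visit C.
Full in-order sequence: F, W, J, E, V, G, U, H, Y, N, C.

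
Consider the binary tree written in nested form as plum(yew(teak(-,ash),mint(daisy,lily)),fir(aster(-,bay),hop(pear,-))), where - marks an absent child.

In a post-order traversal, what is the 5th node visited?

Post-order visits the left subtree, then the right subtree, then the node.
At plum: go left to yew.
  At yew: go left to teak.
    At teak: no left child.
    At teak: go right to ash.
      ash is a leaf — visit ash.
    Visit teak.
  At yew: go right to mint.
    At mint: go left to daisy.
      daisy is a leaf — visit daisy.
    At mint: go right to lily.
      lily is a leaf — visit lily.
    Visit mint.
  Visit yew.
At plum: go right to fir.
  At fir: go left to aster.
    At aster: no left child.
    At aster: go right to bay.
      bay is a leaf — visit bay.
    Visit aster.
  At fir: go right to hop.
    At hop: go left to pear.
      pear is a leaf — visit pear.
    At hop: no right child.
    Visit hop.
  Visit fir.
Visit plum.
Full post-order sequence: ash, teak, daisy, lily, mint, yew, bay, aster, pear, hop, fir, plum.

mint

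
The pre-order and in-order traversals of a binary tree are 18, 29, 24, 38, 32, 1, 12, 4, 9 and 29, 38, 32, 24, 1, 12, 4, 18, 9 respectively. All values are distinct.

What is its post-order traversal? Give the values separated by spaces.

The first element of pre-order is the root; it splits in-order into left and right subtrees.
Root 18: left subtree has 7 nodes {29, 38, 32, 24, 1, 12, 4}, right has 1 {9}.
  Root 29: left subtree has 0 nodes { }, right has 6 {38, 32, 24, 1, 12, 4}.
    Root 24: left subtree has 2 nodes {38, 32}, right has 3 {1, 12, 4}.
      Root 38: left subtree has 0 nodes { }, right has 1 {32}.
      Root 1: left subtree has 0 nodes { }, right has 2 {12, 4}.
        Root 12: left subtree has 0 nodes { }, right has 1 {4}.

32 38 4 12 1 24 29 9 18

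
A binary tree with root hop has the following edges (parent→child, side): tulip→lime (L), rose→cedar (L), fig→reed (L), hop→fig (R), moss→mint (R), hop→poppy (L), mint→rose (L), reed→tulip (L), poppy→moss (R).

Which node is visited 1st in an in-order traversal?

In-order visits the left subtree, then the node, then the right subtree.
At hop: go left to poppy.
  At poppy: no left child.
  Visit poppy.
  At poppy: go right to moss.
    At moss: no left child.
    Visit moss.
    At moss: go right to mint.
      At mint: go left to rose.
        At rose: go left to cedar.
          cedar is a leaf — visit cedar.
        Visit rose.
        At rose: no right child.
      Visit mint.
      At mint: no right child.
Visit hop.
At hop: go right to fig.
  At fig: go left to reed.
    At reed: go left to tulip.
      At tulip: go left to lime.
        lime is a leaf — visit lime.
      Visit tulip.
      At tulip: no right child.
    Visit reed.
    At reed: no right child.
  Visit fig.
  At fig: no right child.
Full in-order sequence: poppy, moss, cedar, rose, mint, hop, lime, tulip, reed, fig.

poppy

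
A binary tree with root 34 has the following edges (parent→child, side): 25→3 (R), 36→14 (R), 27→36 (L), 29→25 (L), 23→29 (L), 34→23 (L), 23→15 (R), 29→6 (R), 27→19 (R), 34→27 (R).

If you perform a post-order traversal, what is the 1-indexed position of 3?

Post-order visits the left subtree, then the right subtree, then the node.
At 34: go left to 23.
  At 23: go left to 29.
    At 29: go left to 25.
      At 25: no left child.
      At 25: go right to 3.
        3 is a leaf — visit 3.
      Visit 25.
    At 29: go right to 6.
      6 is a leaf — visit 6.
    Visit 29.
  At 23: go right to 15.
    15 is a leaf — visit 15.
  Visit 23.
At 34: go right to 27.
  At 27: go left to 36.
    At 36: no left child.
    At 36: go right to 14.
      14 is a leaf — visit 14.
    Visit 36.
  At 27: go right to 19.
    19 is a leaf — visit 19.
  Visit 27.
Visit 34.
Full post-order sequence: 3, 25, 6, 29, 15, 23, 14, 36, 19, 27, 34.

1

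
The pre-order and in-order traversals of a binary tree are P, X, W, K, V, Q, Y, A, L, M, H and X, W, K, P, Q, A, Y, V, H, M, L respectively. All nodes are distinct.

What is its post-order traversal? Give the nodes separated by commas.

K, W, X, A, Y, Q, H, M, L, V, P

The first element of pre-order is the root; it splits in-order into left and right subtrees.
Root P: left subtree has 3 nodes {X, W, K}, right has 7 {Q, A, Y, V, H, M, L}.
  Root X: left subtree has 0 nodes { }, right has 2 {W, K}.
    Root W: left subtree has 0 nodes { }, right has 1 {K}.
  Root V: left subtree has 3 nodes {Q, A, Y}, right has 3 {H, M, L}.
    Root Q: left subtree has 0 nodes { }, right has 2 {A, Y}.
      Root Y: left subtree has 1 node {A}, right has 0 { }.
    Root L: left subtree has 2 nodes {H, M}, right has 0 { }.
      Root M: left subtree has 1 node {H}, right has 0 { }.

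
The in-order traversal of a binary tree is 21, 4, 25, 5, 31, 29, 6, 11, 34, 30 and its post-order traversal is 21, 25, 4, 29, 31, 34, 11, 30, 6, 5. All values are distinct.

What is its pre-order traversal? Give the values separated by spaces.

The last element of post-order is the root; it splits in-order into left and right subtrees.
Root 5: left subtree has 3 nodes {21, 4, 25}, right has 6 {31, 29, 6, 11, 34, 30}.
  Root 4: left subtree has 1 node {21}, right has 1 {25}.
  Root 6: left subtree has 2 nodes {31, 29}, right has 3 {11, 34, 30}.
    Root 31: left subtree has 0 nodes { }, right has 1 {29}.
    Root 30: left subtree has 2 nodes {11, 34}, right has 0 { }.
      Root 11: left subtree has 0 nodes { }, right has 1 {34}.

5 4 21 25 6 31 29 30 11 34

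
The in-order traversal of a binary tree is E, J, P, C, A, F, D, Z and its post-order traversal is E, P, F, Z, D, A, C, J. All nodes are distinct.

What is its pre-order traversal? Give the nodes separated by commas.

J, E, C, P, A, D, F, Z

The last element of post-order is the root; it splits in-order into left and right subtrees.
Root J: left subtree has 1 node {E}, right has 6 {P, C, A, F, D, Z}.
  Root C: left subtree has 1 node {P}, right has 4 {A, F, D, Z}.
    Root A: left subtree has 0 nodes { }, right has 3 {F, D, Z}.
      Root D: left subtree has 1 node {F}, right has 1 {Z}.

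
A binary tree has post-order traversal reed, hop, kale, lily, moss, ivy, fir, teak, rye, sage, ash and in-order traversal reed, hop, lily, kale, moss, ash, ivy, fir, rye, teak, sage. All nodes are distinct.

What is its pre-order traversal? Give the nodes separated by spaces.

ash moss lily hop reed kale sage rye fir ivy teak

The last element of post-order is the root; it splits in-order into left and right subtrees.
Root ash: left subtree has 5 nodes {reed, hop, lily, kale, moss}, right has 5 {ivy, fir, rye, teak, sage}.
  Root moss: left subtree has 4 nodes {reed, hop, lily, kale}, right has 0 { }.
    Root lily: left subtree has 2 nodes {reed, hop}, right has 1 {kale}.
      Root hop: left subtree has 1 node {reed}, right has 0 { }.
  Root sage: left subtree has 4 nodes {ivy, fir, rye, teak}, right has 0 { }.
    Root rye: left subtree has 2 nodes {ivy, fir}, right has 1 {teak}.
      Root fir: left subtree has 1 node {ivy}, right has 0 { }.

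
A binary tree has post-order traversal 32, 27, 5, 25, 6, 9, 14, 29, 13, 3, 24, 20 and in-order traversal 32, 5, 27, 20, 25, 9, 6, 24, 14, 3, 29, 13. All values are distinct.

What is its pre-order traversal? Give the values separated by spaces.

20 5 32 27 24 9 25 6 3 14 13 29

The last element of post-order is the root; it splits in-order into left and right subtrees.
Root 20: left subtree has 3 nodes {32, 5, 27}, right has 8 {25, 9, 6, 24, 14, 3, 29, 13}.
  Root 5: left subtree has 1 node {32}, right has 1 {27}.
  Root 24: left subtree has 3 nodes {25, 9, 6}, right has 4 {14, 3, 29, 13}.
    Root 9: left subtree has 1 node {25}, right has 1 {6}.
    Root 3: left subtree has 1 node {14}, right has 2 {29, 13}.
      Root 13: left subtree has 1 node {29}, right has 0 { }.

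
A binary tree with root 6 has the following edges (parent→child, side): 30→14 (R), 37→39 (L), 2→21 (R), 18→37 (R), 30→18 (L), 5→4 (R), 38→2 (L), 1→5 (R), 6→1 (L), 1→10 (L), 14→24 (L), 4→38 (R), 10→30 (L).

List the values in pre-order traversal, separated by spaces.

Pre-order visits the node, then its left subtree, then its right subtree.
Visit 6.
At 6: go left to 1.
  Visit 1.
  At 1: go left to 10.
    Visit 10.
    At 10: go left to 30.
      Visit 30.
      At 30: go left to 18.
        Visit 18.
        At 18: no left child.
        At 18: go right to 37.
          Visit 37.
          At 37: go left to 39.
            39 is a leaf — visit 39.
          At 37: no right child.
      At 30: go right to 14.
        Visit 14.
        At 14: go left to 24.
          24 is a leaf — visit 24.
        At 14: no right child.
    At 10: no right child.
  At 1: go right to 5.
    Visit 5.
    At 5: no left child.
    At 5: go right to 4.
      Visit 4.
      At 4: no left child.
      At 4: go right to 38.
        Visit 38.
        At 38: go left to 2.
          Visit 2.
          At 2: no left child.
          At 2: go right to 21.
            21 is a leaf — visit 21.
        At 38: no right child.
At 6: no right child.

6 1 10 30 18 37 39 14 24 5 4 38 2 21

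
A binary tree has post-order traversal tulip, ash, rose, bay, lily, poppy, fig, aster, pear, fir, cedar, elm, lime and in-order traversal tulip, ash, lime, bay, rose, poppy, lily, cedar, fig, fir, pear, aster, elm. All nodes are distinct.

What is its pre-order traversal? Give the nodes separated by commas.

lime, ash, tulip, elm, cedar, poppy, bay, rose, lily, fir, fig, pear, aster

The last element of post-order is the root; it splits in-order into left and right subtrees.
Root lime: left subtree has 2 nodes {tulip, ash}, right has 10 {bay, rose, poppy, lily, cedar, fig, fir, pear, aster, elm}.
  Root ash: left subtree has 1 node {tulip}, right has 0 { }.
  Root elm: left subtree has 9 nodes {bay, rose, poppy, lily, cedar, fig, fir, pear, aster}, right has 0 { }.
    Root cedar: left subtree has 4 nodes {bay, rose, poppy, lily}, right has 4 {fig, fir, pear, aster}.
      Root poppy: left subtree has 2 nodes {bay, rose}, right has 1 {lily}.
        Root bay: left subtree has 0 nodes { }, right has 1 {rose}.
      Root fir: left subtree has 1 node {fig}, right has 2 {pear, aster}.
        Root pear: left subtree has 0 nodes { }, right has 1 {aster}.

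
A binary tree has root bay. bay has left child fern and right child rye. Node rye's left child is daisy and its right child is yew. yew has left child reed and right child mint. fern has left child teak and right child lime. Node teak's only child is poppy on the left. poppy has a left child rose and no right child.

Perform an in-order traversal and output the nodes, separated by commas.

rose, poppy, teak, fern, lime, bay, daisy, rye, reed, yew, mint

In-order visits the left subtree, then the node, then the right subtree.
At bay: go left to fern.
  At fern: go left to teak.
    At teak: go left to poppy.
      At poppy: go left to rose.
        rose is a leaf — visit rose.
      Visit poppy.
      At poppy: no right child.
    Visit teak.
    At teak: no right child.
  Visit fern.
  At fern: go right to lime.
    lime is a leaf — visit lime.
Visit bay.
At bay: go right to rye.
  At rye: go left to daisy.
    daisy is a leaf — visit daisy.
  Visit rye.
  At rye: go right to yew.
    At yew: go left to reed.
      reed is a leaf — visit reed.
    Visit yew.
    At yew: go right to mint.
      mint is a leaf — visit mint.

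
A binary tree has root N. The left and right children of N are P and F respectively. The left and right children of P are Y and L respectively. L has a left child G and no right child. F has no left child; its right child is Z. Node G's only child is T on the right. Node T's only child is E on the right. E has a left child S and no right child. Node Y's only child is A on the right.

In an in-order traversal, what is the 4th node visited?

In-order visits the left subtree, then the node, then the right subtree.
At N: go left to P.
  At P: go left to Y.
    At Y: no left child.
    Visit Y.
    At Y: go right to A.
      A is a leaf — visit A.
  Visit P.
  At P: go right to L.
    At L: go left to G.
      At G: no left child.
      Visit G.
      At G: go right to T.
        At T: no left child.
        Visit T.
        At T: go right to E.
          At E: go left to S.
            S is a leaf — visit S.
          Visit E.
          At E: no right child.
    Visit L.
    At L: no right child.
Visit N.
At N: go right to F.
  At F: no left child.
  Visit F.
  At F: go right to Z.
    Z is a leaf — visit Z.
Full in-order sequence: Y, A, P, G, T, S, E, L, N, F, Z.

G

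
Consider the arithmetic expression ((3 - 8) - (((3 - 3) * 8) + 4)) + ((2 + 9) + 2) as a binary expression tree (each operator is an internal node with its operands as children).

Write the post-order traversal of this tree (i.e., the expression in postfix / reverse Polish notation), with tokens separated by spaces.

Post-order on an expression tree gives postfix notation: for each operator, emit left operand, right operand, then the operator.

3 8 - 3 3 - 8 * 4 + - 2 9 + 2 + +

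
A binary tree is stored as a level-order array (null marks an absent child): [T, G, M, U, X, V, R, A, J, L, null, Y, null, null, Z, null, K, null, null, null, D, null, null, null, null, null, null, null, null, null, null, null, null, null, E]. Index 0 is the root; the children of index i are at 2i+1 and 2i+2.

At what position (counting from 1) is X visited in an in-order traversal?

In-order visits the left subtree, then the node, then the right subtree.
At T: go left to G.
  At G: go left to U.
    At U: go left to A.
      At A: no left child.
      Visit A.
      At A: go right to K.
        At K: no left child.
        Visit K.
        At K: go right to E.
          E is a leaf — visit E.
    Visit U.
    At U: go right to J.
      J is a leaf — visit J.
  Visit G.
  At G: go right to X.
    At X: go left to L.
      At L: no left child.
      Visit L.
      At L: go right to D.
        D is a leaf — visit D.
    Visit X.
    At X: no right child.
Visit T.
At T: go right to M.
  At M: go left to V.
    At V: go left to Y.
      Y is a leaf — visit Y.
    Visit V.
    At V: no right child.
  Visit M.
  At M: go right to R.
    At R: no left child.
    Visit R.
    At R: go right to Z.
      Z is a leaf — visit Z.
Full in-order sequence: A, K, E, U, J, G, L, D, X, T, Y, V, M, R, Z.

9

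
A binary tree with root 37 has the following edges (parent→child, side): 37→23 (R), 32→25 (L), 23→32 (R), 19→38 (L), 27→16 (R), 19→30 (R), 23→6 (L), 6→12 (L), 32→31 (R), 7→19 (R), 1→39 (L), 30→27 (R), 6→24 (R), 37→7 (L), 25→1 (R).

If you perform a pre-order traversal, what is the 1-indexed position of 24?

Pre-order visits the node, then its left subtree, then its right subtree.
Visit 37.
At 37: go left to 7.
  Visit 7.
  At 7: no left child.
  At 7: go right to 19.
    Visit 19.
    At 19: go left to 38.
      38 is a leaf — visit 38.
    At 19: go right to 30.
      Visit 30.
      At 30: no left child.
      At 30: go right to 27.
        Visit 27.
        At 27: no left child.
        At 27: go right to 16.
          16 is a leaf — visit 16.
At 37: go right to 23.
  Visit 23.
  At 23: go left to 6.
    Visit 6.
    At 6: go left to 12.
      12 is a leaf — visit 12.
    At 6: go right to 24.
      24 is a leaf — visit 24.
  At 23: go right to 32.
    Visit 32.
    At 32: go left to 25.
      Visit 25.
      At 25: no left child.
      At 25: go right to 1.
        Visit 1.
        At 1: go left to 39.
          39 is a leaf — visit 39.
        At 1: no right child.
    At 32: go right to 31.
      31 is a leaf — visit 31.
Full pre-order sequence: 37, 7, 19, 38, 30, 27, 16, 23, 6, 12, 24, 32, 25, 1, 39, 31.

11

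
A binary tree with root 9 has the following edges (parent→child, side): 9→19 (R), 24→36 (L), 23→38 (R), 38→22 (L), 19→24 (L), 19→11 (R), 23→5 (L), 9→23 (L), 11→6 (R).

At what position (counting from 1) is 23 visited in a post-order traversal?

Post-order visits the left subtree, then the right subtree, then the node.
At 9: go left to 23.
  At 23: go left to 5.
    5 is a leaf — visit 5.
  At 23: go right to 38.
    At 38: go left to 22.
      22 is a leaf — visit 22.
    At 38: no right child.
    Visit 38.
  Visit 23.
At 9: go right to 19.
  At 19: go left to 24.
    At 24: go left to 36.
      36 is a leaf — visit 36.
    At 24: no right child.
    Visit 24.
  At 19: go right to 11.
    At 11: no left child.
    At 11: go right to 6.
      6 is a leaf — visit 6.
    Visit 11.
  Visit 19.
Visit 9.
Full post-order sequence: 5, 22, 38, 23, 36, 24, 6, 11, 19, 9.

4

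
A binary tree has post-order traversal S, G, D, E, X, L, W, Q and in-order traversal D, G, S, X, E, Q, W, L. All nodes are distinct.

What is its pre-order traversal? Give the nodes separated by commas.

The last element of post-order is the root; it splits in-order into left and right subtrees.
Root Q: left subtree has 5 nodes {D, G, S, X, E}, right has 2 {W, L}.
  Root X: left subtree has 3 nodes {D, G, S}, right has 1 {E}.
    Root D: left subtree has 0 nodes { }, right has 2 {G, S}.
      Root G: left subtree has 0 nodes { }, right has 1 {S}.
  Root W: left subtree has 0 nodes { }, right has 1 {L}.

Q, X, D, G, S, E, W, L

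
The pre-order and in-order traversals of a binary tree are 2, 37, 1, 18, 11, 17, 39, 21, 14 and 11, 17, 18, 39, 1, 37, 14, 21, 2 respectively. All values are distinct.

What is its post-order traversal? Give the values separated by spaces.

17 11 39 18 1 14 21 37 2

The first element of pre-order is the root; it splits in-order into left and right subtrees.
Root 2: left subtree has 8 nodes {11, 17, 18, 39, 1, 37, 14, 21}, right has 0 { }.
  Root 37: left subtree has 5 nodes {11, 17, 18, 39, 1}, right has 2 {14, 21}.
    Root 1: left subtree has 4 nodes {11, 17, 18, 39}, right has 0 { }.
      Root 18: left subtree has 2 nodes {11, 17}, right has 1 {39}.
        Root 11: left subtree has 0 nodes { }, right has 1 {17}.
    Root 21: left subtree has 1 node {14}, right has 0 { }.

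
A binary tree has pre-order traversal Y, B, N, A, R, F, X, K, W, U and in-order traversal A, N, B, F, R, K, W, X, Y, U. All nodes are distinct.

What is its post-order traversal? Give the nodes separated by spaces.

The first element of pre-order is the root; it splits in-order into left and right subtrees.
Root Y: left subtree has 8 nodes {A, N, B, F, R, K, W, X}, right has 1 {U}.
  Root B: left subtree has 2 nodes {A, N}, right has 5 {F, R, K, W, X}.
    Root N: left subtree has 1 node {A}, right has 0 { }.
    Root R: left subtree has 1 node {F}, right has 3 {K, W, X}.
      Root X: left subtree has 2 nodes {K, W}, right has 0 { }.
        Root K: left subtree has 0 nodes { }, right has 1 {W}.

A N F W K X R B U Y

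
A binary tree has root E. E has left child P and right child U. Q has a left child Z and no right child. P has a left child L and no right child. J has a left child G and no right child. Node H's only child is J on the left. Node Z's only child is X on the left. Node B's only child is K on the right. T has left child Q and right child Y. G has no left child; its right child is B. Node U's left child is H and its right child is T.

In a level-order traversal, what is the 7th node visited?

Level-order visits nodes level by level from the root, left to right within each level.
Level 0: E
Level 1: P, U
Level 2: L, H, T
Level 3: J, Q, Y
Level 4: G, Z
Level 5: B, X
Level 6: K
Full level-order sequence: E, P, U, L, H, T, J, Q, Y, G, Z, B, X, K.

J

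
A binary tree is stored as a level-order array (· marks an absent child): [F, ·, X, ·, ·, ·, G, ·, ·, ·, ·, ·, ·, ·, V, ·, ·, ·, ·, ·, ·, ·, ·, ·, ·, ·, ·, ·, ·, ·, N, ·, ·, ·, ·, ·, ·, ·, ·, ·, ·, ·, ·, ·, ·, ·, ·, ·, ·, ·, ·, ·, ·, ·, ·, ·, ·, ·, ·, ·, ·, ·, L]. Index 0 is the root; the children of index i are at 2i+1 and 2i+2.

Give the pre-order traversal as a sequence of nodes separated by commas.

Pre-order visits the node, then its left subtree, then its right subtree.
Visit F.
At F: no left child.
At F: go right to X.
  Visit X.
  At X: no left child.
  At X: go right to G.
    Visit G.
    At G: no left child.
    At G: go right to V.
      Visit V.
      At V: no left child.
      At V: go right to N.
        Visit N.
        At N: no left child.
        At N: go right to L.
          L is a leaf — visit L.

F, X, G, V, N, L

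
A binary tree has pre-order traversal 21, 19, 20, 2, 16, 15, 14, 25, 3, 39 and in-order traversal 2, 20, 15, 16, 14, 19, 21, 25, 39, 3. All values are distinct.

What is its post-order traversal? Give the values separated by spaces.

2 15 14 16 20 19 39 3 25 21

The first element of pre-order is the root; it splits in-order into left and right subtrees.
Root 21: left subtree has 6 nodes {2, 20, 15, 16, 14, 19}, right has 3 {25, 39, 3}.
  Root 19: left subtree has 5 nodes {2, 20, 15, 16, 14}, right has 0 { }.
    Root 20: left subtree has 1 node {2}, right has 3 {15, 16, 14}.
      Root 16: left subtree has 1 node {15}, right has 1 {14}.
  Root 25: left subtree has 0 nodes { }, right has 2 {39, 3}.
    Root 3: left subtree has 1 node {39}, right has 0 { }.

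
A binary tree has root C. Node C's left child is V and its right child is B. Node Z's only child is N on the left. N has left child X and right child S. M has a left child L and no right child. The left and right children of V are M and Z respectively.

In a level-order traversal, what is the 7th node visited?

N

Level-order visits nodes level by level from the root, left to right within each level.
Level 0: C
Level 1: V, B
Level 2: M, Z
Level 3: L, N
Level 4: X, S
Full level-order sequence: C, V, B, M, Z, L, N, X, S.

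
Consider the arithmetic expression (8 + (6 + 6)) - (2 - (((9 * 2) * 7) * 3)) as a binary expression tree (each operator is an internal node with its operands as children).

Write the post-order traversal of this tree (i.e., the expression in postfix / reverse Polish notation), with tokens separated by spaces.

8 6 6 + + 2 9 2 * 7 * 3 * - -

Post-order on an expression tree gives postfix notation: for each operator, emit left operand, right operand, then the operator.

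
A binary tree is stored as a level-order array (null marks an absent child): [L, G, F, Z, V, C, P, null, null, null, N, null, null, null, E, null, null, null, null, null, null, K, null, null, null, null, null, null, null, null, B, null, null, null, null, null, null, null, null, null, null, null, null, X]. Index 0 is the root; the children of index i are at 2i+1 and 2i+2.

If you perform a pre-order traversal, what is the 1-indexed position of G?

2

Pre-order visits the node, then its left subtree, then its right subtree.
Visit L.
At L: go left to G.
  Visit G.
  At G: go left to Z.
    Z is a leaf — visit Z.
  At G: go right to V.
    Visit V.
    At V: no left child.
    At V: go right to N.
      Visit N.
      At N: go left to K.
        Visit K.
        At K: go left to X.
          X is a leaf — visit X.
        At K: no right child.
      At N: no right child.
At L: go right to F.
  Visit F.
  At F: go left to C.
    C is a leaf — visit C.
  At F: go right to P.
    Visit P.
    At P: no left child.
    At P: go right to E.
      Visit E.
      At E: no left child.
      At E: go right to B.
        B is a leaf — visit B.
Full pre-order sequence: L, G, Z, V, N, K, X, F, C, P, E, B.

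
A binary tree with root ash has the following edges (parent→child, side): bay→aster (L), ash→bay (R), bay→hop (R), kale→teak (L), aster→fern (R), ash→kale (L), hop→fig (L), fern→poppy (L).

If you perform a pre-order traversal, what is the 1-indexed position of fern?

Pre-order visits the node, then its left subtree, then its right subtree.
Visit ash.
At ash: go left to kale.
  Visit kale.
  At kale: go left to teak.
    teak is a leaf — visit teak.
  At kale: no right child.
At ash: go right to bay.
  Visit bay.
  At bay: go left to aster.
    Visit aster.
    At aster: no left child.
    At aster: go right to fern.
      Visit fern.
      At fern: go left to poppy.
        poppy is a leaf — visit poppy.
      At fern: no right child.
  At bay: go right to hop.
    Visit hop.
    At hop: go left to fig.
      fig is a leaf — visit fig.
    At hop: no right child.
Full pre-order sequence: ash, kale, teak, bay, aster, fern, poppy, hop, fig.

6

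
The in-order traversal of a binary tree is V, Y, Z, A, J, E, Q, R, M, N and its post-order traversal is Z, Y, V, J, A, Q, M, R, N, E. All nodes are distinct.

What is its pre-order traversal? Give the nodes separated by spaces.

The last element of post-order is the root; it splits in-order into left and right subtrees.
Root E: left subtree has 5 nodes {V, Y, Z, A, J}, right has 4 {Q, R, M, N}.
  Root A: left subtree has 3 nodes {V, Y, Z}, right has 1 {J}.
    Root V: left subtree has 0 nodes { }, right has 2 {Y, Z}.
      Root Y: left subtree has 0 nodes { }, right has 1 {Z}.
  Root N: left subtree has 3 nodes {Q, R, M}, right has 0 { }.
    Root R: left subtree has 1 node {Q}, right has 1 {M}.

E A V Y Z J N R Q M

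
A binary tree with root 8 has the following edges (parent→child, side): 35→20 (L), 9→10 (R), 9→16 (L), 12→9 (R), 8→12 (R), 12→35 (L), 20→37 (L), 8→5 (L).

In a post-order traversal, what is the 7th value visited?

Post-order visits the left subtree, then the right subtree, then the node.
At 8: go left to 5.
  5 is a leaf — visit 5.
At 8: go right to 12.
  At 12: go left to 35.
    At 35: go left to 20.
      At 20: go left to 37.
        37 is a leaf — visit 37.
      At 20: no right child.
      Visit 20.
    At 35: no right child.
    Visit 35.
  At 12: go right to 9.
    At 9: go left to 16.
      16 is a leaf — visit 16.
    At 9: go right to 10.
      10 is a leaf — visit 10.
    Visit 9.
  Visit 12.
Visit 8.
Full post-order sequence: 5, 37, 20, 35, 16, 10, 9, 12, 8.

9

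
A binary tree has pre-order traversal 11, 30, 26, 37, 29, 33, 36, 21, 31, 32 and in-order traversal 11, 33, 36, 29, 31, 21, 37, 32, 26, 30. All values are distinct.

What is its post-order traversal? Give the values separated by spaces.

36 33 31 21 29 32 37 26 30 11

The first element of pre-order is the root; it splits in-order into left and right subtrees.
Root 11: left subtree has 0 nodes { }, right has 9 {33, 36, 29, 31, 21, 37, 32, 26, 30}.
  Root 30: left subtree has 8 nodes {33, 36, 29, 31, 21, 37, 32, 26}, right has 0 { }.
    Root 26: left subtree has 7 nodes {33, 36, 29, 31, 21, 37, 32}, right has 0 { }.
      Root 37: left subtree has 5 nodes {33, 36, 29, 31, 21}, right has 1 {32}.
        Root 29: left subtree has 2 nodes {33, 36}, right has 2 {31, 21}.
          Root 33: left subtree has 0 nodes { }, right has 1 {36}.
          Root 21: left subtree has 1 node {31}, right has 0 { }.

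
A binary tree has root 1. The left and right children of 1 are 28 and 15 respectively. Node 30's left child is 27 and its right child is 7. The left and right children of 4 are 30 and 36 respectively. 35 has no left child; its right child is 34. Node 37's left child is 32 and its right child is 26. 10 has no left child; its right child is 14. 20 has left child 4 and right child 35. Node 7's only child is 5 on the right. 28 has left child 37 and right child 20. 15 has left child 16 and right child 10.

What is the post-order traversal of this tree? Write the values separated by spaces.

32 26 37 27 5 7 30 36 4 34 35 20 28 16 14 10 15 1

Post-order visits the left subtree, then the right subtree, then the node.
At 1: go left to 28.
  At 28: go left to 37.
    At 37: go left to 32.
      32 is a leaf — visit 32.
    At 37: go right to 26.
      26 is a leaf — visit 26.
    Visit 37.
  At 28: go right to 20.
    At 20: go left to 4.
      At 4: go left to 30.
        At 30: go left to 27.
          27 is a leaf — visit 27.
        At 30: go right to 7.
          At 7: no left child.
          At 7: go right to 5.
            5 is a leaf — visit 5.
          Visit 7.
        Visit 30.
      At 4: go right to 36.
        36 is a leaf — visit 36.
      Visit 4.
    At 20: go right to 35.
      At 35: no left child.
      At 35: go right to 34.
        34 is a leaf — visit 34.
      Visit 35.
    Visit 20.
  Visit 28.
At 1: go right to 15.
  At 15: go left to 16.
    16 is a leaf — visit 16.
  At 15: go right to 10.
    At 10: no left child.
    At 10: go right to 14.
      14 is a leaf — visit 14.
    Visit 10.
  Visit 15.
Visit 1.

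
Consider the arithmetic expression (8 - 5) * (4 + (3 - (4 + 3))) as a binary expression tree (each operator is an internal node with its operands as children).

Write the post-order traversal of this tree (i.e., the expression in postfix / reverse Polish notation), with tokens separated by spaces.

8 5 - 4 3 4 3 + - + *

Post-order on an expression tree gives postfix notation: for each operator, emit left operand, right operand, then the operator.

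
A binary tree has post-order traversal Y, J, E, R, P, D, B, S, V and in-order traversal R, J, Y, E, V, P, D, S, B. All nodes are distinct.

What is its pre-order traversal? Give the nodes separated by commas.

The last element of post-order is the root; it splits in-order into left and right subtrees.
Root V: left subtree has 4 nodes {R, J, Y, E}, right has 4 {P, D, S, B}.
  Root R: left subtree has 0 nodes { }, right has 3 {J, Y, E}.
    Root E: left subtree has 2 nodes {J, Y}, right has 0 { }.
      Root J: left subtree has 0 nodes { }, right has 1 {Y}.
  Root S: left subtree has 2 nodes {P, D}, right has 1 {B}.
    Root D: left subtree has 1 node {P}, right has 0 { }.

V, R, E, J, Y, S, D, P, B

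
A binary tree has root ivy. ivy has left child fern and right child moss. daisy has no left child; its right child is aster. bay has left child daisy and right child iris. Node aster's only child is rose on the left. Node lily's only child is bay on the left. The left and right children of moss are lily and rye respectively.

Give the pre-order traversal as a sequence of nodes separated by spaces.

Pre-order visits the node, then its left subtree, then its right subtree.
Visit ivy.
At ivy: go left to fern.
  fern is a leaf — visit fern.
At ivy: go right to moss.
  Visit moss.
  At moss: go left to lily.
    Visit lily.
    At lily: go left to bay.
      Visit bay.
      At bay: go left to daisy.
        Visit daisy.
        At daisy: no left child.
        At daisy: go right to aster.
          Visit aster.
          At aster: go left to rose.
            rose is a leaf — visit rose.
          At aster: no right child.
      At bay: go right to iris.
        iris is a leaf — visit iris.
    At lily: no right child.
  At moss: go right to rye.
    rye is a leaf — visit rye.

ivy fern moss lily bay daisy aster rose iris rye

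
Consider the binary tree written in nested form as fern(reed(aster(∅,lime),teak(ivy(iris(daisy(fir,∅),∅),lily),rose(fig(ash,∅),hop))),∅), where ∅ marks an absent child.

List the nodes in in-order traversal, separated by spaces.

In-order visits the left subtree, then the node, then the right subtree.
At fern: go left to reed.
  At reed: go left to aster.
    At aster: no left child.
    Visit aster.
    At aster: go right to lime.
      lime is a leaf — visit lime.
  Visit reed.
  At reed: go right to teak.
    At teak: go left to ivy.
      At ivy: go left to iris.
        At iris: go left to daisy.
          At daisy: go left to fir.
            fir is a leaf — visit fir.
          Visit daisy.
          At daisy: no right child.
        Visit iris.
        At iris: no right child.
      Visit ivy.
      At ivy: go right to lily.
        lily is a leaf — visit lily.
    Visit teak.
    At teak: go right to rose.
      At rose: go left to fig.
        At fig: go left to ash.
          ash is a leaf — visit ash.
        Visit fig.
        At fig: no right child.
      Visit rose.
      At rose: go right to hop.
        hop is a leaf — visit hop.
Visit fern.
At fern: no right child.

aster lime reed fir daisy iris ivy lily teak ash fig rose hop fern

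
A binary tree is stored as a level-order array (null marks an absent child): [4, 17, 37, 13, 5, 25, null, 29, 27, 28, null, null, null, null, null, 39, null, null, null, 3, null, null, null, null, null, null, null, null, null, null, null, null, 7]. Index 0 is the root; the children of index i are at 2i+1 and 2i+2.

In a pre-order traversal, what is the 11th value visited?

Pre-order visits the node, then its left subtree, then its right subtree.
Visit 4.
At 4: go left to 17.
  Visit 17.
  At 17: go left to 13.
    Visit 13.
    At 13: go left to 29.
      Visit 29.
      At 29: go left to 39.
        Visit 39.
        At 39: no left child.
        At 39: go right to 7.
          7 is a leaf — visit 7.
      At 29: no right child.
    At 13: go right to 27.
      27 is a leaf — visit 27.
  At 17: go right to 5.
    Visit 5.
    At 5: go left to 28.
      Visit 28.
      At 28: go left to 3.
        3 is a leaf — visit 3.
      At 28: no right child.
    At 5: no right child.
At 4: go right to 37.
  Visit 37.
  At 37: go left to 25.
    25 is a leaf — visit 25.
  At 37: no right child.
Full pre-order sequence: 4, 17, 13, 29, 39, 7, 27, 5, 28, 3, 37, 25.

37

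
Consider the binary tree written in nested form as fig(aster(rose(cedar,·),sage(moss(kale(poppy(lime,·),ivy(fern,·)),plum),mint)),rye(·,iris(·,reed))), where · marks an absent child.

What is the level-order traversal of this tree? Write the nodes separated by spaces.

fig aster rye rose sage iris cedar moss mint reed kale plum poppy ivy lime fern

Level-order visits nodes level by level from the root, left to right within each level.
Level 0: fig
Level 1: aster, rye
Level 2: rose, sage, iris
Level 3: cedar, moss, mint, reed
Level 4: kale, plum
Level 5: poppy, ivy
Level 6: lime, fern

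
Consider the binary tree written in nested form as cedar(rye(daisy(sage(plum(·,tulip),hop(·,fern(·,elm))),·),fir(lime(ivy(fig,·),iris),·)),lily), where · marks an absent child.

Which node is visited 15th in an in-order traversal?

lily

In-order visits the left subtree, then the node, then the right subtree.
At cedar: go left to rye.
  At rye: go left to daisy.
    At daisy: go left to sage.
      At sage: go left to plum.
        At plum: no left child.
        Visit plum.
        At plum: go right to tulip.
          tulip is a leaf — visit tulip.
      Visit sage.
      At sage: go right to hop.
        At hop: no left child.
        Visit hop.
        At hop: go right to fern.
          At fern: no left child.
          Visit fern.
          At fern: go right to elm.
            elm is a leaf — visit elm.
    Visit daisy.
    At daisy: no right child.
  Visit rye.
  At rye: go right to fir.
    At fir: go left to lime.
      At lime: go left to ivy.
        At ivy: go left to fig.
          fig is a leaf — visit fig.
        Visit ivy.
        At ivy: no right child.
      Visit lime.
      At lime: go right to iris.
        iris is a leaf — visit iris.
    Visit fir.
    At fir: no right child.
Visit cedar.
At cedar: go right to lily.
  lily is a leaf — visit lily.
Full in-order sequence: plum, tulip, sage, hop, fern, elm, daisy, rye, fig, ivy, lime, iris, fir, cedar, lily.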